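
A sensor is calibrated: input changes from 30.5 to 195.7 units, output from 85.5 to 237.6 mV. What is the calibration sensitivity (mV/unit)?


Sensitivity = (y2 - y1) / (x2 - x1).
S = (237.6 - 85.5) / (195.7 - 30.5)
S = 152.1 / 165.2
S = 0.9207 mV/unit

0.9207 mV/unit


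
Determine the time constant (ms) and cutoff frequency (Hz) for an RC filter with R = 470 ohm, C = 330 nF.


Time constant: tau = R * C.
tau = 470 * 3.30e-07 = 0.0001551 s
tau = 0.1551 ms
Cutoff frequency: fc = 1 / (2*pi*R*C).
fc = 1 / (2*pi*0.0001551) = 1026.14 Hz

tau = 0.1551 ms, fc = 1026.14 Hz


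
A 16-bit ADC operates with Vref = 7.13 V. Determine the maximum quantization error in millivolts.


The maximum quantization error is +/- LSB/2.
LSB = Vref / 2^n = 7.13 / 65536 = 0.0001088 V
Max error = LSB / 2 = 0.0001088 / 2 = 5.44e-05 V
Max error = 0.0544 mV

0.0544 mV


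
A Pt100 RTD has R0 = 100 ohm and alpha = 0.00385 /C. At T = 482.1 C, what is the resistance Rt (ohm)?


The RTD equation: Rt = R0 * (1 + alpha * T).
Rt = 100 * (1 + 0.00385 * 482.1)
Rt = 100 * (1 + 1.856085)
Rt = 100 * 2.856085
Rt = 285.609 ohm

285.609 ohm


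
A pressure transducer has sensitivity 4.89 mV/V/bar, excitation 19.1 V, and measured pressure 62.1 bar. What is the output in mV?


Output = sensitivity * Vex * P.
Vout = 4.89 * 19.1 * 62.1
Vout = 93.399 * 62.1
Vout = 5800.08 mV

5800.08 mV


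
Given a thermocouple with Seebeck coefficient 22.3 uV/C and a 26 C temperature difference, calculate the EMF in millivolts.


The thermocouple output V = sensitivity * dT.
V = 22.3 uV/C * 26 C
V = 579.8 uV
V = 0.58 mV

0.58 mV


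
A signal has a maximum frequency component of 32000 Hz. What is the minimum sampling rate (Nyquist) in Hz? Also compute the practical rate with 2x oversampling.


By Nyquist theorem, fs_min = 2 * fmax.
fs_min = 2 * 32000 = 64000 Hz
Practical rate = 2 * fs_min = 2 * 64000 = 128000 Hz

fs_min = 64000 Hz, fs_practical = 128000 Hz


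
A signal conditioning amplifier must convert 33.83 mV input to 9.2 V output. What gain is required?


Gain = Vout / Vin (converting to same units).
G = 9.2 V / 33.83 mV
G = 9200.0 mV / 33.83 mV
G = 271.95

271.95


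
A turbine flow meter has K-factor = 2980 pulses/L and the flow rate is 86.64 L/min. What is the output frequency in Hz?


Frequency = K * Q / 60 (converting L/min to L/s).
f = 2980 * 86.64 / 60
f = 258187.2 / 60
f = 4303.12 Hz

4303.12 Hz


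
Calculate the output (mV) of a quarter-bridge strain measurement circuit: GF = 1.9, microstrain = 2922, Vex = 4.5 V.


Quarter bridge output: Vout = (GF * epsilon * Vex) / 4.
Vout = (1.9 * 2922e-6 * 4.5) / 4
Vout = 0.0249831 / 4 V
Vout = 0.00624578 V = 6.2458 mV

6.2458 mV


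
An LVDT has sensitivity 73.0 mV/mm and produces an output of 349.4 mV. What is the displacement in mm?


Displacement = Vout / sensitivity.
d = 349.4 / 73.0
d = 4.786 mm

4.786 mm


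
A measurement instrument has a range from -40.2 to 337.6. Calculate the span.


Span = upper range - lower range.
Span = 337.6 - (-40.2)
Span = 377.8

377.8


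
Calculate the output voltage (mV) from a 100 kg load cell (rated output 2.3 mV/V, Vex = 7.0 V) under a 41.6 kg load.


Vout = rated_output * Vex * (load / capacity).
Vout = 2.3 * 7.0 * (41.6 / 100)
Vout = 2.3 * 7.0 * 0.416
Vout = 6.698 mV

6.698 mV


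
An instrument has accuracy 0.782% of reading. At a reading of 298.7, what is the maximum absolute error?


Absolute error = (accuracy% / 100) * reading.
Error = (0.782 / 100) * 298.7
Error = 0.00782 * 298.7
Error = 2.3358

2.3358


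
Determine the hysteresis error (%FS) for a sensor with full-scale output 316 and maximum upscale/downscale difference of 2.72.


Hysteresis = (max difference / full scale) * 100%.
H = (2.72 / 316) * 100
H = 0.861 %FS

0.861 %FS


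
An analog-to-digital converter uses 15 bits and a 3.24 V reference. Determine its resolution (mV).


The resolution (LSB) of an ADC is Vref / 2^n.
LSB = 3.24 / 2^15
LSB = 3.24 / 32768
LSB = 9.888e-05 V = 0.09887695 mV

0.09887695 mV


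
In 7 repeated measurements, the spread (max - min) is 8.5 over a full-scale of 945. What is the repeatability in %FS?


Repeatability = (spread / full scale) * 100%.
R = (8.5 / 945) * 100
R = 0.899 %FS

0.899 %FS


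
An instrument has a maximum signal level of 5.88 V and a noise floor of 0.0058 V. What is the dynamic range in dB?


Dynamic range = 20 * log10(Vmax / Vnoise).
DR = 20 * log10(5.88 / 0.0058)
DR = 20 * log10(1013.79)
DR = 60.12 dB

60.12 dB


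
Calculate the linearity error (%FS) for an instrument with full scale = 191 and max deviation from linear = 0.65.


Linearity error = (max deviation / full scale) * 100%.
Linearity = (0.65 / 191) * 100
Linearity = 0.34 %FS

0.34 %FS


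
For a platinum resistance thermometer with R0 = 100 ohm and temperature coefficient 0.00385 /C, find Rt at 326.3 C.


The RTD equation: Rt = R0 * (1 + alpha * T).
Rt = 100 * (1 + 0.00385 * 326.3)
Rt = 100 * (1 + 1.256255)
Rt = 100 * 2.256255
Rt = 225.626 ohm

225.626 ohm


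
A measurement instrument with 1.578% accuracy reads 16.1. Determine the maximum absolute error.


Absolute error = (accuracy% / 100) * reading.
Error = (1.578 / 100) * 16.1
Error = 0.01578 * 16.1
Error = 0.2541

0.2541


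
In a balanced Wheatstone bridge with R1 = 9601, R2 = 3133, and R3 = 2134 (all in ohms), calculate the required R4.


At balance: R1*R4 = R2*R3, so R4 = R2*R3/R1.
R4 = 3133 * 2134 / 9601
R4 = 6685822 / 9601
R4 = 696.37 ohm

696.37 ohm


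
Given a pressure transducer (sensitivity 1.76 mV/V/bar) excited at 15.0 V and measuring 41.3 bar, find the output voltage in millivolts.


Output = sensitivity * Vex * P.
Vout = 1.76 * 15.0 * 41.3
Vout = 26.4 * 41.3
Vout = 1090.32 mV

1090.32 mV


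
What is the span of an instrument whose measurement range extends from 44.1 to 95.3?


Span = upper range - lower range.
Span = 95.3 - (44.1)
Span = 51.2

51.2


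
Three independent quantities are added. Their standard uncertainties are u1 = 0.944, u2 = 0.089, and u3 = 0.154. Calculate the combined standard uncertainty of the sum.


For a sum of independent quantities, uc = sqrt(u1^2 + u2^2 + u3^2).
uc = sqrt(0.944^2 + 0.089^2 + 0.154^2)
uc = sqrt(0.891136 + 0.007921 + 0.023716)
uc = 0.9606

0.9606


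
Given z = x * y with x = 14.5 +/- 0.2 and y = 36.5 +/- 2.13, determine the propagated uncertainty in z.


For a product z = x*y, the relative uncertainty is:
uz/z = sqrt((ux/x)^2 + (uy/y)^2)
Relative uncertainties: ux/x = 0.2/14.5 = 0.013793
uy/y = 2.13/36.5 = 0.058356
z = 14.5 * 36.5 = 529.2
uz = 529.2 * sqrt(0.013793^2 + 0.058356^2) = 31.736

31.736


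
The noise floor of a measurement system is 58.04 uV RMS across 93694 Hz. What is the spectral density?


Noise spectral density = Vrms / sqrt(BW).
NSD = 58.04 / sqrt(93694)
NSD = 58.04 / 306.0948
NSD = 0.1896 uV/sqrt(Hz)

0.1896 uV/sqrt(Hz)


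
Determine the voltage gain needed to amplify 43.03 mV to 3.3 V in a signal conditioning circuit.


Gain = Vout / Vin (converting to same units).
G = 3.3 V / 43.03 mV
G = 3300.0 mV / 43.03 mV
G = 76.69

76.69


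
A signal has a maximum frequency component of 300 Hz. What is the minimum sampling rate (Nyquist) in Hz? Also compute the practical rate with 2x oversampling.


By Nyquist theorem, fs_min = 2 * fmax.
fs_min = 2 * 300 = 600 Hz
Practical rate = 2 * fs_min = 2 * 600 = 1200 Hz

fs_min = 600 Hz, fs_practical = 1200 Hz


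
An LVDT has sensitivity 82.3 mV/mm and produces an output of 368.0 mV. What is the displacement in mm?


Displacement = Vout / sensitivity.
d = 368.0 / 82.3
d = 4.471 mm

4.471 mm


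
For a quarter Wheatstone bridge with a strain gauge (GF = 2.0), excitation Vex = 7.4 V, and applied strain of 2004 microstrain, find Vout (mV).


Quarter bridge output: Vout = (GF * epsilon * Vex) / 4.
Vout = (2.0 * 2004e-6 * 7.4) / 4
Vout = 0.0296592 / 4 V
Vout = 0.0074148 V = 7.4148 mV

7.4148 mV


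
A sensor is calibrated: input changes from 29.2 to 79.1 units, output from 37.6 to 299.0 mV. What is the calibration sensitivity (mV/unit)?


Sensitivity = (y2 - y1) / (x2 - x1).
S = (299.0 - 37.6) / (79.1 - 29.2)
S = 261.4 / 49.9
S = 5.2385 mV/unit

5.2385 mV/unit


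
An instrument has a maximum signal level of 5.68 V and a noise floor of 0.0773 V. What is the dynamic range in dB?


Dynamic range = 20 * log10(Vmax / Vnoise).
DR = 20 * log10(5.68 / 0.0773)
DR = 20 * log10(73.48)
DR = 37.32 dB

37.32 dB


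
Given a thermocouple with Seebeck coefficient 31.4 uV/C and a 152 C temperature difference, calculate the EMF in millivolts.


The thermocouple output V = sensitivity * dT.
V = 31.4 uV/C * 152 C
V = 4772.8 uV
V = 4.773 mV

4.773 mV


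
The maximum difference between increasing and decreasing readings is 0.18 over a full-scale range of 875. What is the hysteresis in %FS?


Hysteresis = (max difference / full scale) * 100%.
H = (0.18 / 875) * 100
H = 0.021 %FS

0.021 %FS


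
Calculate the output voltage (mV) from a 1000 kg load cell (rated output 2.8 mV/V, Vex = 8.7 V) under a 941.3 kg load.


Vout = rated_output * Vex * (load / capacity).
Vout = 2.8 * 8.7 * (941.3 / 1000)
Vout = 2.8 * 8.7 * 0.9413
Vout = 22.93 mV

22.93 mV


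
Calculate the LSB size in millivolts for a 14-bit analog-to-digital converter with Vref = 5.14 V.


The resolution (LSB) of an ADC is Vref / 2^n.
LSB = 5.14 / 2^14
LSB = 5.14 / 16384
LSB = 0.00031372 V = 0.3137207 mV

0.3137207 mV


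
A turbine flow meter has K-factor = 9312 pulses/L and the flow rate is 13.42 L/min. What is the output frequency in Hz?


Frequency = K * Q / 60 (converting L/min to L/s).
f = 9312 * 13.42 / 60
f = 124967.04 / 60
f = 2082.78 Hz

2082.78 Hz


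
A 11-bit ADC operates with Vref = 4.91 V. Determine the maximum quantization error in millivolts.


The maximum quantization error is +/- LSB/2.
LSB = Vref / 2^n = 4.91 / 2048 = 0.00239746 V
Max error = LSB / 2 = 0.00239746 / 2 = 0.00119873 V
Max error = 1.1987 mV

1.1987 mV


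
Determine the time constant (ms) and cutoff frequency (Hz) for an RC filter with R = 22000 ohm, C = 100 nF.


Time constant: tau = R * C.
tau = 22000 * 1.00e-07 = 0.0022 s
tau = 2.2 ms
Cutoff frequency: fc = 1 / (2*pi*R*C).
fc = 1 / (2*pi*0.0022) = 72.34 Hz

tau = 2.2 ms, fc = 72.34 Hz


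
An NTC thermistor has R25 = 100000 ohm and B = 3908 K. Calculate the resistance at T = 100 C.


NTC thermistor equation: Rt = R25 * exp(B * (1/T - 1/T25)).
T in Kelvin: 373.15 K, T25 = 298.15 K
1/T - 1/T25 = 1/373.15 - 1/298.15 = -0.00067413
B * (1/T - 1/T25) = 3908 * -0.00067413 = -2.6345
Rt = 100000 * exp(-2.6345) = 7175.5 ohm

7175.5 ohm


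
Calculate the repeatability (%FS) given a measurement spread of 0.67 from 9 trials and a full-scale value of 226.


Repeatability = (spread / full scale) * 100%.
R = (0.67 / 226) * 100
R = 0.296 %FS

0.296 %FS


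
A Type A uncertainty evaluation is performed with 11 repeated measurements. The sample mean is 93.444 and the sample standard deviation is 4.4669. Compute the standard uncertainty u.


The standard uncertainty for Type A evaluation is u = s / sqrt(n).
u = 4.4669 / sqrt(11)
u = 4.4669 / 3.3166
u = 1.3468

1.3468


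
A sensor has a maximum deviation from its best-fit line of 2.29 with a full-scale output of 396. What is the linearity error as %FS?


Linearity error = (max deviation / full scale) * 100%.
Linearity = (2.29 / 396) * 100
Linearity = 0.578 %FS

0.578 %FS


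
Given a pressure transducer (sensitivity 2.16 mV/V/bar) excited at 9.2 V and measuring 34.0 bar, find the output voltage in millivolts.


Output = sensitivity * Vex * P.
Vout = 2.16 * 9.2 * 34.0
Vout = 19.872 * 34.0
Vout = 675.65 mV

675.65 mV


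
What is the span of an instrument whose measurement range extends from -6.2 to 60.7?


Span = upper range - lower range.
Span = 60.7 - (-6.2)
Span = 66.9

66.9


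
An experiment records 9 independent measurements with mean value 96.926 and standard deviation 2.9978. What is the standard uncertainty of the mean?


The standard uncertainty for Type A evaluation is u = s / sqrt(n).
u = 2.9978 / sqrt(9)
u = 2.9978 / 3.0
u = 0.9993

0.9993


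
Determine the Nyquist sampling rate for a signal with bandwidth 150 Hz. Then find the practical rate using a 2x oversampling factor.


By Nyquist theorem, fs_min = 2 * fmax.
fs_min = 2 * 150 = 300 Hz
Practical rate = 2 * fs_min = 2 * 300 = 600 Hz

fs_min = 300 Hz, fs_practical = 600 Hz


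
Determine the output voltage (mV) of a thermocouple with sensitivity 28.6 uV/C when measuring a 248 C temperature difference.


The thermocouple output V = sensitivity * dT.
V = 28.6 uV/C * 248 C
V = 7092.8 uV
V = 7.093 mV

7.093 mV


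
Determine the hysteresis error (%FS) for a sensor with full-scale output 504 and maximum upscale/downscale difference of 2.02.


Hysteresis = (max difference / full scale) * 100%.
H = (2.02 / 504) * 100
H = 0.401 %FS

0.401 %FS


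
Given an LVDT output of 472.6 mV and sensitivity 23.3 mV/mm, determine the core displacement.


Displacement = Vout / sensitivity.
d = 472.6 / 23.3
d = 20.283 mm

20.283 mm


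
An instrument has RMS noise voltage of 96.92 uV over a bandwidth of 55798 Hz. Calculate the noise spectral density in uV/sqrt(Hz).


Noise spectral density = Vrms / sqrt(BW).
NSD = 96.92 / sqrt(55798)
NSD = 96.92 / 236.216
NSD = 0.4103 uV/sqrt(Hz)

0.4103 uV/sqrt(Hz)


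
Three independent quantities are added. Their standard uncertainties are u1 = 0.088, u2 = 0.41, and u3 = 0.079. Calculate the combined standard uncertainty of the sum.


For a sum of independent quantities, uc = sqrt(u1^2 + u2^2 + u3^2).
uc = sqrt(0.088^2 + 0.41^2 + 0.079^2)
uc = sqrt(0.007744 + 0.1681 + 0.006241)
uc = 0.4267

0.4267


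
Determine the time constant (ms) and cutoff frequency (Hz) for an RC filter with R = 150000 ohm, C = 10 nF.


Time constant: tau = R * C.
tau = 150000 * 1.00e-08 = 0.0015 s
tau = 1.5 ms
Cutoff frequency: fc = 1 / (2*pi*R*C).
fc = 1 / (2*pi*0.0015) = 106.1 Hz

tau = 1.5 ms, fc = 106.1 Hz


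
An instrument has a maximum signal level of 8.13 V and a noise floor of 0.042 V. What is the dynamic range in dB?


Dynamic range = 20 * log10(Vmax / Vnoise).
DR = 20 * log10(8.13 / 0.042)
DR = 20 * log10(193.57)
DR = 45.74 dB

45.74 dB


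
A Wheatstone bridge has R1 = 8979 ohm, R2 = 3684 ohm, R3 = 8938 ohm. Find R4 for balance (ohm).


At balance: R1*R4 = R2*R3, so R4 = R2*R3/R1.
R4 = 3684 * 8938 / 8979
R4 = 32927592 / 8979
R4 = 3667.18 ohm

3667.18 ohm


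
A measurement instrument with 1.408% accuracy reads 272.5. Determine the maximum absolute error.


Absolute error = (accuracy% / 100) * reading.
Error = (1.408 / 100) * 272.5
Error = 0.01408 * 272.5
Error = 3.8368

3.8368


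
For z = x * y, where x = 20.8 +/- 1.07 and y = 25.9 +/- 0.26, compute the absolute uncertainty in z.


For a product z = x*y, the relative uncertainty is:
uz/z = sqrt((ux/x)^2 + (uy/y)^2)
Relative uncertainties: ux/x = 1.07/20.8 = 0.051442
uy/y = 0.26/25.9 = 0.010039
z = 20.8 * 25.9 = 538.7
uz = 538.7 * sqrt(0.051442^2 + 0.010039^2) = 28.236

28.236


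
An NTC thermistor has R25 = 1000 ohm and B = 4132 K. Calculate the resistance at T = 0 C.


NTC thermistor equation: Rt = R25 * exp(B * (1/T - 1/T25)).
T in Kelvin: 273.15 K, T25 = 298.15 K
1/T - 1/T25 = 1/273.15 - 1/298.15 = 0.00030698
B * (1/T - 1/T25) = 4132 * 0.00030698 = 1.2684
Rt = 1000 * exp(1.2684) = 3555.2 ohm

3555.2 ohm


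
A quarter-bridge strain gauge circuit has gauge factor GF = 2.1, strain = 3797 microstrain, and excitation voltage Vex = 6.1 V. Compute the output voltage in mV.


Quarter bridge output: Vout = (GF * epsilon * Vex) / 4.
Vout = (2.1 * 3797e-6 * 6.1) / 4
Vout = 0.04863957 / 4 V
Vout = 0.01215989 V = 12.1599 mV

12.1599 mV


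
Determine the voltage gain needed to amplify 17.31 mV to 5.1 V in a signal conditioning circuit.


Gain = Vout / Vin (converting to same units).
G = 5.1 V / 17.31 mV
G = 5100.0 mV / 17.31 mV
G = 294.63

294.63


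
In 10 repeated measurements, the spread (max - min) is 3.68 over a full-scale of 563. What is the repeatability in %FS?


Repeatability = (spread / full scale) * 100%.
R = (3.68 / 563) * 100
R = 0.654 %FS

0.654 %FS


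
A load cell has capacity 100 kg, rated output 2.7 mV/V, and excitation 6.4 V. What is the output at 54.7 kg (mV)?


Vout = rated_output * Vex * (load / capacity).
Vout = 2.7 * 6.4 * (54.7 / 100)
Vout = 2.7 * 6.4 * 0.547
Vout = 9.452 mV

9.452 mV


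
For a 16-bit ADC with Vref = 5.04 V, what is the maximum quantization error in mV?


The maximum quantization error is +/- LSB/2.
LSB = Vref / 2^n = 5.04 / 65536 = 7.69e-05 V
Max error = LSB / 2 = 7.69e-05 / 2 = 3.845e-05 V
Max error = 0.0385 mV

0.0385 mV


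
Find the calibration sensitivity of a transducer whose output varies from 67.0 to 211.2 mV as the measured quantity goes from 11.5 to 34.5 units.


Sensitivity = (y2 - y1) / (x2 - x1).
S = (211.2 - 67.0) / (34.5 - 11.5)
S = 144.2 / 23.0
S = 6.2696 mV/unit

6.2696 mV/unit


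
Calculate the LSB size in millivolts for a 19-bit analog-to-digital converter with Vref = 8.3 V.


The resolution (LSB) of an ADC is Vref / 2^n.
LSB = 8.3 / 2^19
LSB = 8.3 / 524288
LSB = 1.583e-05 V = 0.01583099 mV

0.01583099 mV


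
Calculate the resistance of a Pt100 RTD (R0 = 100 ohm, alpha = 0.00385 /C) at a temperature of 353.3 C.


The RTD equation: Rt = R0 * (1 + alpha * T).
Rt = 100 * (1 + 0.00385 * 353.3)
Rt = 100 * (1 + 1.360205)
Rt = 100 * 2.360205
Rt = 236.02 ohm

236.02 ohm


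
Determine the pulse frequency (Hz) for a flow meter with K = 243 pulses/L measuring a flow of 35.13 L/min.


Frequency = K * Q / 60 (converting L/min to L/s).
f = 243 * 35.13 / 60
f = 8536.59 / 60
f = 142.28 Hz

142.28 Hz


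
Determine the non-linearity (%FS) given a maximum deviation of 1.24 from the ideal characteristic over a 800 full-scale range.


Linearity error = (max deviation / full scale) * 100%.
Linearity = (1.24 / 800) * 100
Linearity = 0.155 %FS

0.155 %FS


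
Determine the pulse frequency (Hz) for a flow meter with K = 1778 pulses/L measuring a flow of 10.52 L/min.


Frequency = K * Q / 60 (converting L/min to L/s).
f = 1778 * 10.52 / 60
f = 18704.56 / 60
f = 311.74 Hz

311.74 Hz


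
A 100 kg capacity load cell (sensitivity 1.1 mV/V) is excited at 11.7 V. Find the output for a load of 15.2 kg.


Vout = rated_output * Vex * (load / capacity).
Vout = 1.1 * 11.7 * (15.2 / 100)
Vout = 1.1 * 11.7 * 0.152
Vout = 1.956 mV

1.956 mV


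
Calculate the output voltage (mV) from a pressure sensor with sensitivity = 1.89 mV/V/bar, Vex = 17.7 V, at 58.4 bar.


Output = sensitivity * Vex * P.
Vout = 1.89 * 17.7 * 58.4
Vout = 33.453 * 58.4
Vout = 1953.66 mV

1953.66 mV


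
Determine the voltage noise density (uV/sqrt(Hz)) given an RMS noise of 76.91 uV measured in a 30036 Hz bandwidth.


Noise spectral density = Vrms / sqrt(BW).
NSD = 76.91 / sqrt(30036)
NSD = 76.91 / 173.309
NSD = 0.4438 uV/sqrt(Hz)

0.4438 uV/sqrt(Hz)


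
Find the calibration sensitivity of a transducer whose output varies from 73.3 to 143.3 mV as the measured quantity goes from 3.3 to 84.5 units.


Sensitivity = (y2 - y1) / (x2 - x1).
S = (143.3 - 73.3) / (84.5 - 3.3)
S = 70.0 / 81.2
S = 0.8621 mV/unit

0.8621 mV/unit


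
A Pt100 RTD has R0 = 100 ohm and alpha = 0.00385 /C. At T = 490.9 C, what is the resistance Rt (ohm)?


The RTD equation: Rt = R0 * (1 + alpha * T).
Rt = 100 * (1 + 0.00385 * 490.9)
Rt = 100 * (1 + 1.889965)
Rt = 100 * 2.889965
Rt = 288.997 ohm

288.997 ohm


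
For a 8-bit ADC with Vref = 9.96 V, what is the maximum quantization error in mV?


The maximum quantization error is +/- LSB/2.
LSB = Vref / 2^n = 9.96 / 256 = 0.03890625 V
Max error = LSB / 2 = 0.03890625 / 2 = 0.01945313 V
Max error = 19.4531 mV

19.4531 mV


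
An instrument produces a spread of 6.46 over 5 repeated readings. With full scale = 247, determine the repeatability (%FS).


Repeatability = (spread / full scale) * 100%.
R = (6.46 / 247) * 100
R = 2.615 %FS

2.615 %FS


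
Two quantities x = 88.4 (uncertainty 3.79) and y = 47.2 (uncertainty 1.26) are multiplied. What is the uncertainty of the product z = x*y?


For a product z = x*y, the relative uncertainty is:
uz/z = sqrt((ux/x)^2 + (uy/y)^2)
Relative uncertainties: ux/x = 3.79/88.4 = 0.042873
uy/y = 1.26/47.2 = 0.026695
z = 88.4 * 47.2 = 4172.5
uz = 4172.5 * sqrt(0.042873^2 + 0.026695^2) = 210.73

210.73


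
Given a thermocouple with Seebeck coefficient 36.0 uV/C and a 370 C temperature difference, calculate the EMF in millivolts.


The thermocouple output V = sensitivity * dT.
V = 36.0 uV/C * 370 C
V = 13320.0 uV
V = 13.32 mV

13.32 mV


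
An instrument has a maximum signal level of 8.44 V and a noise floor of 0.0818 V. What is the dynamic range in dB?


Dynamic range = 20 * log10(Vmax / Vnoise).
DR = 20 * log10(8.44 / 0.0818)
DR = 20 * log10(103.18)
DR = 40.27 dB

40.27 dB


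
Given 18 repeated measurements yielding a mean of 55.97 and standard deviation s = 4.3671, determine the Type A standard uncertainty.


The standard uncertainty for Type A evaluation is u = s / sqrt(n).
u = 4.3671 / sqrt(18)
u = 4.3671 / 4.2426
u = 1.0293

1.0293


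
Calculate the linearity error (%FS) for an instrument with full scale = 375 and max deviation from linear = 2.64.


Linearity error = (max deviation / full scale) * 100%.
Linearity = (2.64 / 375) * 100
Linearity = 0.704 %FS

0.704 %FS


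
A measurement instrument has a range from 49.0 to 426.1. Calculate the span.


Span = upper range - lower range.
Span = 426.1 - (49.0)
Span = 377.1

377.1


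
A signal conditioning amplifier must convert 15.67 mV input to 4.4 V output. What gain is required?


Gain = Vout / Vin (converting to same units).
G = 4.4 V / 15.67 mV
G = 4400.0 mV / 15.67 mV
G = 280.79

280.79


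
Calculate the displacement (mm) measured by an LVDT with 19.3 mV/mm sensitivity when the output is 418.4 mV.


Displacement = Vout / sensitivity.
d = 418.4 / 19.3
d = 21.679 mm

21.679 mm


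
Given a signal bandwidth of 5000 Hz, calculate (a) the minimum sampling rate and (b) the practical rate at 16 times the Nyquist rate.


By Nyquist theorem, fs_min = 2 * fmax.
fs_min = 2 * 5000 = 10000 Hz
Practical rate = 16 * fs_min = 16 * 10000 = 160000 Hz

fs_min = 10000 Hz, fs_practical = 160000 Hz


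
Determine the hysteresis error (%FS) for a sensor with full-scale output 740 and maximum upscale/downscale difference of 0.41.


Hysteresis = (max difference / full scale) * 100%.
H = (0.41 / 740) * 100
H = 0.055 %FS

0.055 %FS


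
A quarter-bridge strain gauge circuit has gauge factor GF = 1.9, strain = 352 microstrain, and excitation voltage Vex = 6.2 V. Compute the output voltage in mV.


Quarter bridge output: Vout = (GF * epsilon * Vex) / 4.
Vout = (1.9 * 352e-6 * 6.2) / 4
Vout = 0.00414656 / 4 V
Vout = 0.00103664 V = 1.0366 mV

1.0366 mV


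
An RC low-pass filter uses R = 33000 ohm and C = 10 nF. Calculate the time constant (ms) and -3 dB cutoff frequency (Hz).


Time constant: tau = R * C.
tau = 33000 * 1.00e-08 = 0.00033 s
tau = 0.33 ms
Cutoff frequency: fc = 1 / (2*pi*R*C).
fc = 1 / (2*pi*0.00033) = 482.29 Hz

tau = 0.33 ms, fc = 482.29 Hz


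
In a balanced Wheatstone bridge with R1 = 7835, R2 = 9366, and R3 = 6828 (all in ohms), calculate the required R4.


At balance: R1*R4 = R2*R3, so R4 = R2*R3/R1.
R4 = 9366 * 6828 / 7835
R4 = 63951048 / 7835
R4 = 8162.23 ohm

8162.23 ohm


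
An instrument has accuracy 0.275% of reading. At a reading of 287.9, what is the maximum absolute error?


Absolute error = (accuracy% / 100) * reading.
Error = (0.275 / 100) * 287.9
Error = 0.00275 * 287.9
Error = 0.7917

0.7917


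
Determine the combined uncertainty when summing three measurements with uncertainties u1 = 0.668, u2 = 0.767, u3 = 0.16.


For a sum of independent quantities, uc = sqrt(u1^2 + u2^2 + u3^2).
uc = sqrt(0.668^2 + 0.767^2 + 0.16^2)
uc = sqrt(0.446224 + 0.588289 + 0.0256)
uc = 1.0296

1.0296


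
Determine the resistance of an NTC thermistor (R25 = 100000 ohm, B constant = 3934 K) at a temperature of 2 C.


NTC thermistor equation: Rt = R25 * exp(B * (1/T - 1/T25)).
T in Kelvin: 275.15 K, T25 = 298.15 K
1/T - 1/T25 = 1/275.15 - 1/298.15 = 0.00028036
B * (1/T - 1/T25) = 3934 * 0.00028036 = 1.103
Rt = 100000 * exp(1.103) = 301305.7 ohm

301305.7 ohm


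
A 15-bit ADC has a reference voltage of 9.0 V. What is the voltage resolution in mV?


The resolution (LSB) of an ADC is Vref / 2^n.
LSB = 9.0 / 2^15
LSB = 9.0 / 32768
LSB = 0.00027466 V = 0.2746582 mV

0.2746582 mV


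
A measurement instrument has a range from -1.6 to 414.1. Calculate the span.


Span = upper range - lower range.
Span = 414.1 - (-1.6)
Span = 415.7

415.7


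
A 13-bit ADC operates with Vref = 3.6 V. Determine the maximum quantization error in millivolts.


The maximum quantization error is +/- LSB/2.
LSB = Vref / 2^n = 3.6 / 8192 = 0.00043945 V
Max error = LSB / 2 = 0.00043945 / 2 = 0.00021973 V
Max error = 0.2197 mV

0.2197 mV


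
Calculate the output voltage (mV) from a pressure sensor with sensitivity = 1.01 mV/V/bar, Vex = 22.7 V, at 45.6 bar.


Output = sensitivity * Vex * P.
Vout = 1.01 * 22.7 * 45.6
Vout = 22.927 * 45.6
Vout = 1045.47 mV

1045.47 mV


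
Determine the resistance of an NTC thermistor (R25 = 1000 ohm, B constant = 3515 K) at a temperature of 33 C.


NTC thermistor equation: Rt = R25 * exp(B * (1/T - 1/T25)).
T in Kelvin: 306.15 K, T25 = 298.15 K
1/T - 1/T25 = 1/306.15 - 1/298.15 = -8.764e-05
B * (1/T - 1/T25) = 3515 * -8.764e-05 = -0.3081
Rt = 1000 * exp(-0.3081) = 734.9 ohm

734.9 ohm


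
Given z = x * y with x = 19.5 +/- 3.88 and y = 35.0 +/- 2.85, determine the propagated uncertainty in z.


For a product z = x*y, the relative uncertainty is:
uz/z = sqrt((ux/x)^2 + (uy/y)^2)
Relative uncertainties: ux/x = 3.88/19.5 = 0.198974
uy/y = 2.85/35.0 = 0.081429
z = 19.5 * 35.0 = 682.5
uz = 682.5 * sqrt(0.198974^2 + 0.081429^2) = 146.732

146.732


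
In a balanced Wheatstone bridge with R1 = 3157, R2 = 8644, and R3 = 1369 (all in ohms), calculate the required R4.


At balance: R1*R4 = R2*R3, so R4 = R2*R3/R1.
R4 = 8644 * 1369 / 3157
R4 = 11833636 / 3157
R4 = 3748.38 ohm

3748.38 ohm


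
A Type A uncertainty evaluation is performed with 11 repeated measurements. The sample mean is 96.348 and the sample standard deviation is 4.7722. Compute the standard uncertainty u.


The standard uncertainty for Type A evaluation is u = s / sqrt(n).
u = 4.7722 / sqrt(11)
u = 4.7722 / 3.3166
u = 1.4389

1.4389


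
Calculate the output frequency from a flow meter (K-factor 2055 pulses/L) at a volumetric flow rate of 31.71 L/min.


Frequency = K * Q / 60 (converting L/min to L/s).
f = 2055 * 31.71 / 60
f = 65164.05 / 60
f = 1086.07 Hz

1086.07 Hz


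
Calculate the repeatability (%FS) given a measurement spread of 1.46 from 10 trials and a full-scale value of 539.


Repeatability = (spread / full scale) * 100%.
R = (1.46 / 539) * 100
R = 0.271 %FS

0.271 %FS


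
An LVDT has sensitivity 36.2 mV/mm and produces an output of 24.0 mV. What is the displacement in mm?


Displacement = Vout / sensitivity.
d = 24.0 / 36.2
d = 0.663 mm

0.663 mm


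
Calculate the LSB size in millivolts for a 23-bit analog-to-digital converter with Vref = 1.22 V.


The resolution (LSB) of an ADC is Vref / 2^n.
LSB = 1.22 / 2^23
LSB = 1.22 / 8388608
LSB = 1.5e-07 V = 0.00014544 mV

0.00014544 mV


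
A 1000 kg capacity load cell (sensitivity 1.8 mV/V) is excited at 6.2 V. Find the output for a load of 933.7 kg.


Vout = rated_output * Vex * (load / capacity).
Vout = 1.8 * 6.2 * (933.7 / 1000)
Vout = 1.8 * 6.2 * 0.9337
Vout = 10.42 mV

10.42 mV


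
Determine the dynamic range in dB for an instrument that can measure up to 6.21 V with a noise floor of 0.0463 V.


Dynamic range = 20 * log10(Vmax / Vnoise).
DR = 20 * log10(6.21 / 0.0463)
DR = 20 * log10(134.13)
DR = 42.55 dB

42.55 dB


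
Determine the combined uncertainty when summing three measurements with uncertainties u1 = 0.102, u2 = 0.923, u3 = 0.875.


For a sum of independent quantities, uc = sqrt(u1^2 + u2^2 + u3^2).
uc = sqrt(0.102^2 + 0.923^2 + 0.875^2)
uc = sqrt(0.010404 + 0.851929 + 0.765625)
uc = 1.2759

1.2759


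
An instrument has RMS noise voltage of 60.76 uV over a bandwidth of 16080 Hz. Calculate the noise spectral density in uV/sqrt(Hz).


Noise spectral density = Vrms / sqrt(BW).
NSD = 60.76 / sqrt(16080)
NSD = 60.76 / 126.8069
NSD = 0.4792 uV/sqrt(Hz)

0.4792 uV/sqrt(Hz)


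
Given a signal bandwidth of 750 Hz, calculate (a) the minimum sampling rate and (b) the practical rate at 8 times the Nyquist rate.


By Nyquist theorem, fs_min = 2 * fmax.
fs_min = 2 * 750 = 1500 Hz
Practical rate = 8 * fs_min = 8 * 1500 = 12000 Hz

fs_min = 1500 Hz, fs_practical = 12000 Hz


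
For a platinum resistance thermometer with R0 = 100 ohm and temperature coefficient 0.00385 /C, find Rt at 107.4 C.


The RTD equation: Rt = R0 * (1 + alpha * T).
Rt = 100 * (1 + 0.00385 * 107.4)
Rt = 100 * (1 + 0.41349)
Rt = 100 * 1.41349
Rt = 141.349 ohm

141.349 ohm


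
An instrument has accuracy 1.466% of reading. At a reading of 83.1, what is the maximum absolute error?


Absolute error = (accuracy% / 100) * reading.
Error = (1.466 / 100) * 83.1
Error = 0.01466 * 83.1
Error = 1.2182

1.2182


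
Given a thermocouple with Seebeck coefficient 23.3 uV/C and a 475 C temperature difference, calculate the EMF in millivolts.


The thermocouple output V = sensitivity * dT.
V = 23.3 uV/C * 475 C
V = 11067.5 uV
V = 11.068 mV

11.068 mV


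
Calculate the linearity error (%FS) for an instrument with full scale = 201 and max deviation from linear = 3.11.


Linearity error = (max deviation / full scale) * 100%.
Linearity = (3.11 / 201) * 100
Linearity = 1.547 %FS

1.547 %FS


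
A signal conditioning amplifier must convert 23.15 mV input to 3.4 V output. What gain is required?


Gain = Vout / Vin (converting to same units).
G = 3.4 V / 23.15 mV
G = 3400.0 mV / 23.15 mV
G = 146.87

146.87


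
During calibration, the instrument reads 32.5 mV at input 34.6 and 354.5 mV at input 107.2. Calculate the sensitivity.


Sensitivity = (y2 - y1) / (x2 - x1).
S = (354.5 - 32.5) / (107.2 - 34.6)
S = 322.0 / 72.6
S = 4.4353 mV/unit

4.4353 mV/unit


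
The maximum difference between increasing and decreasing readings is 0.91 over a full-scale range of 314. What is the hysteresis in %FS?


Hysteresis = (max difference / full scale) * 100%.
H = (0.91 / 314) * 100
H = 0.29 %FS

0.29 %FS


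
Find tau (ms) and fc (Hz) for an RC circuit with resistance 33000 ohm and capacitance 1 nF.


Time constant: tau = R * C.
tau = 33000 * 1.00e-09 = 3.3e-05 s
tau = 0.033 ms
Cutoff frequency: fc = 1 / (2*pi*R*C).
fc = 1 / (2*pi*3.3e-05) = 4822.88 Hz

tau = 0.033 ms, fc = 4822.88 Hz


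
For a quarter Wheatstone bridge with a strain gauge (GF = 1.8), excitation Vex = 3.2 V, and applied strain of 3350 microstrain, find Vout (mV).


Quarter bridge output: Vout = (GF * epsilon * Vex) / 4.
Vout = (1.8 * 3350e-6 * 3.2) / 4
Vout = 0.019296 / 4 V
Vout = 0.004824 V = 4.824 mV

4.824 mV


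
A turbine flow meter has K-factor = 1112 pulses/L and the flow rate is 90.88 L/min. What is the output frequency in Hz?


Frequency = K * Q / 60 (converting L/min to L/s).
f = 1112 * 90.88 / 60
f = 101058.56 / 60
f = 1684.31 Hz

1684.31 Hz


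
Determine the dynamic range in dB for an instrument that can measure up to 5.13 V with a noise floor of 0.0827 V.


Dynamic range = 20 * log10(Vmax / Vnoise).
DR = 20 * log10(5.13 / 0.0827)
DR = 20 * log10(62.03)
DR = 35.85 dB

35.85 dB


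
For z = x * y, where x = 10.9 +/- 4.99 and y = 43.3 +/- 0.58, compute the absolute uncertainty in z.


For a product z = x*y, the relative uncertainty is:
uz/z = sqrt((ux/x)^2 + (uy/y)^2)
Relative uncertainties: ux/x = 4.99/10.9 = 0.457798
uy/y = 0.58/43.3 = 0.013395
z = 10.9 * 43.3 = 472.0
uz = 472.0 * sqrt(0.457798^2 + 0.013395^2) = 216.159

216.159


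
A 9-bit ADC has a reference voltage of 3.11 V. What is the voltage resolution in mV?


The resolution (LSB) of an ADC is Vref / 2^n.
LSB = 3.11 / 2^9
LSB = 3.11 / 512
LSB = 0.00607422 V = 6.07421875 mV

6.07421875 mV


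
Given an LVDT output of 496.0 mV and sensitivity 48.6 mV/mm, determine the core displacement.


Displacement = Vout / sensitivity.
d = 496.0 / 48.6
d = 10.206 mm

10.206 mm


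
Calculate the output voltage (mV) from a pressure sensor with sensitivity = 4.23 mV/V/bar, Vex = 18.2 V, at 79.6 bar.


Output = sensitivity * Vex * P.
Vout = 4.23 * 18.2 * 79.6
Vout = 76.986 * 79.6
Vout = 6128.09 mV

6128.09 mV


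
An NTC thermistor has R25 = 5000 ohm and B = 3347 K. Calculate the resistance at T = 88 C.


NTC thermistor equation: Rt = R25 * exp(B * (1/T - 1/T25)).
T in Kelvin: 361.15 K, T25 = 298.15 K
1/T - 1/T25 = 1/361.15 - 1/298.15 = -0.00058508
B * (1/T - 1/T25) = 3347 * -0.00058508 = -1.9583
Rt = 5000 * exp(-1.9583) = 705.5 ohm

705.5 ohm


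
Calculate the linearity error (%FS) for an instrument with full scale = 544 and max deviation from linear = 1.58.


Linearity error = (max deviation / full scale) * 100%.
Linearity = (1.58 / 544) * 100
Linearity = 0.29 %FS

0.29 %FS


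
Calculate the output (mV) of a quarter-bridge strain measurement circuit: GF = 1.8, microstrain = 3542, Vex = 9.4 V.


Quarter bridge output: Vout = (GF * epsilon * Vex) / 4.
Vout = (1.8 * 3542e-6 * 9.4) / 4
Vout = 0.05993064 / 4 V
Vout = 0.01498266 V = 14.9827 mV

14.9827 mV


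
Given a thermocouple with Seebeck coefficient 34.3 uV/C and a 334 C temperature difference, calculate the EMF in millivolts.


The thermocouple output V = sensitivity * dT.
V = 34.3 uV/C * 334 C
V = 11456.2 uV
V = 11.456 mV

11.456 mV


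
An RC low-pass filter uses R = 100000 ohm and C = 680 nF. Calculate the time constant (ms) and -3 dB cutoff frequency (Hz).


Time constant: tau = R * C.
tau = 100000 * 6.80e-07 = 0.068 s
tau = 68.0 ms
Cutoff frequency: fc = 1 / (2*pi*R*C).
fc = 1 / (2*pi*0.068) = 2.34 Hz

tau = 68.0 ms, fc = 2.34 Hz


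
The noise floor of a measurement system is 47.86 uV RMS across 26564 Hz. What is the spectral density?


Noise spectral density = Vrms / sqrt(BW).
NSD = 47.86 / sqrt(26564)
NSD = 47.86 / 162.9847
NSD = 0.2936 uV/sqrt(Hz)

0.2936 uV/sqrt(Hz)


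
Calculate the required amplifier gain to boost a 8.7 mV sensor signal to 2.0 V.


Gain = Vout / Vin (converting to same units).
G = 2.0 V / 8.7 mV
G = 2000.0 mV / 8.7 mV
G = 229.89

229.89


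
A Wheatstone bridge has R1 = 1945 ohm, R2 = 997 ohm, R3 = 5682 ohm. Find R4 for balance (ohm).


At balance: R1*R4 = R2*R3, so R4 = R2*R3/R1.
R4 = 997 * 5682 / 1945
R4 = 5664954 / 1945
R4 = 2912.57 ohm

2912.57 ohm


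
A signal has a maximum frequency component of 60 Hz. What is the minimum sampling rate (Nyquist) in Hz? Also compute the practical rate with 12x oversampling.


By Nyquist theorem, fs_min = 2 * fmax.
fs_min = 2 * 60 = 120 Hz
Practical rate = 12 * fs_min = 12 * 120 = 1440 Hz

fs_min = 120 Hz, fs_practical = 1440 Hz


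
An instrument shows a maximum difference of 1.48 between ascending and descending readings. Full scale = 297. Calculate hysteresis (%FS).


Hysteresis = (max difference / full scale) * 100%.
H = (1.48 / 297) * 100
H = 0.498 %FS

0.498 %FS


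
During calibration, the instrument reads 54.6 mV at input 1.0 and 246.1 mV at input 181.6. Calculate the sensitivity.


Sensitivity = (y2 - y1) / (x2 - x1).
S = (246.1 - 54.6) / (181.6 - 1.0)
S = 191.5 / 180.6
S = 1.0604 mV/unit

1.0604 mV/unit


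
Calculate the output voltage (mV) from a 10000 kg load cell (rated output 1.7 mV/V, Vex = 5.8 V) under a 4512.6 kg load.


Vout = rated_output * Vex * (load / capacity).
Vout = 1.7 * 5.8 * (4512.6 / 10000)
Vout = 1.7 * 5.8 * 0.45126
Vout = 4.449 mV

4.449 mV


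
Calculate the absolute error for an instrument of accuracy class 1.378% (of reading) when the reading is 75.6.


Absolute error = (accuracy% / 100) * reading.
Error = (1.378 / 100) * 75.6
Error = 0.01378 * 75.6
Error = 1.0418

1.0418


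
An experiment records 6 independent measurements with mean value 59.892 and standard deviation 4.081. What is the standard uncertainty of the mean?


The standard uncertainty for Type A evaluation is u = s / sqrt(n).
u = 4.081 / sqrt(6)
u = 4.081 / 2.4495
u = 1.6661

1.6661


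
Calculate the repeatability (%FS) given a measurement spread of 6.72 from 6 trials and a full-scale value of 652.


Repeatability = (spread / full scale) * 100%.
R = (6.72 / 652) * 100
R = 1.031 %FS

1.031 %FS


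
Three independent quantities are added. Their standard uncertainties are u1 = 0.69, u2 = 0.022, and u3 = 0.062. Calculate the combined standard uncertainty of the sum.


For a sum of independent quantities, uc = sqrt(u1^2 + u2^2 + u3^2).
uc = sqrt(0.69^2 + 0.022^2 + 0.062^2)
uc = sqrt(0.4761 + 0.000484 + 0.003844)
uc = 0.6931

0.6931


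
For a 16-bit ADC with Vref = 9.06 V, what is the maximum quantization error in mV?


The maximum quantization error is +/- LSB/2.
LSB = Vref / 2^n = 9.06 / 65536 = 0.00013824 V
Max error = LSB / 2 = 0.00013824 / 2 = 6.912e-05 V
Max error = 0.0691 mV

0.0691 mV


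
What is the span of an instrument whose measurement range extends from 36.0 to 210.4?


Span = upper range - lower range.
Span = 210.4 - (36.0)
Span = 174.4

174.4


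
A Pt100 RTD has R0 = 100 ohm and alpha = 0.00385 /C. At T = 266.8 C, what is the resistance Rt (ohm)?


The RTD equation: Rt = R0 * (1 + alpha * T).
Rt = 100 * (1 + 0.00385 * 266.8)
Rt = 100 * (1 + 1.02718)
Rt = 100 * 2.02718
Rt = 202.718 ohm

202.718 ohm


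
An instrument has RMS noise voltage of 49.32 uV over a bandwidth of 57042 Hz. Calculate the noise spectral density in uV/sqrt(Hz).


Noise spectral density = Vrms / sqrt(BW).
NSD = 49.32 / sqrt(57042)
NSD = 49.32 / 238.8347
NSD = 0.2065 uV/sqrt(Hz)

0.2065 uV/sqrt(Hz)


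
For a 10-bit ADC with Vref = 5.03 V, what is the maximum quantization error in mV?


The maximum quantization error is +/- LSB/2.
LSB = Vref / 2^n = 5.03 / 1024 = 0.00491211 V
Max error = LSB / 2 = 0.00491211 / 2 = 0.00245605 V
Max error = 2.4561 mV

2.4561 mV


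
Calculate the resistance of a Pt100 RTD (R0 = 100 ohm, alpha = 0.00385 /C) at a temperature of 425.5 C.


The RTD equation: Rt = R0 * (1 + alpha * T).
Rt = 100 * (1 + 0.00385 * 425.5)
Rt = 100 * (1 + 1.638175)
Rt = 100 * 2.638175
Rt = 263.818 ohm

263.818 ohm


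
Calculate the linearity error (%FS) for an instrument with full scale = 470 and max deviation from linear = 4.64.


Linearity error = (max deviation / full scale) * 100%.
Linearity = (4.64 / 470) * 100
Linearity = 0.987 %FS

0.987 %FS


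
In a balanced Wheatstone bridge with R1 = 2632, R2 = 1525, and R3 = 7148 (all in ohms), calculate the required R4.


At balance: R1*R4 = R2*R3, so R4 = R2*R3/R1.
R4 = 1525 * 7148 / 2632
R4 = 10900700 / 2632
R4 = 4141.6 ohm

4141.6 ohm


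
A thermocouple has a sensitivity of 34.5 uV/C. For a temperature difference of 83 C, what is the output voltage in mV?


The thermocouple output V = sensitivity * dT.
V = 34.5 uV/C * 83 C
V = 2863.5 uV
V = 2.864 mV

2.864 mV


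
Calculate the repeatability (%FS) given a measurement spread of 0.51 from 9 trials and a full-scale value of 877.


Repeatability = (spread / full scale) * 100%.
R = (0.51 / 877) * 100
R = 0.058 %FS

0.058 %FS


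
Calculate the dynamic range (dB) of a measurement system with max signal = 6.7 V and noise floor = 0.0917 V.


Dynamic range = 20 * log10(Vmax / Vnoise).
DR = 20 * log10(6.7 / 0.0917)
DR = 20 * log10(73.06)
DR = 37.27 dB

37.27 dB
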